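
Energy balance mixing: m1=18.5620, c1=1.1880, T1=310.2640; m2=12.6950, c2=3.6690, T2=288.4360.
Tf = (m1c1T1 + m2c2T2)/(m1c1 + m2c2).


num = 20276.5940
den = 68.6296
Tf = 295.4496 K

295.4496 K


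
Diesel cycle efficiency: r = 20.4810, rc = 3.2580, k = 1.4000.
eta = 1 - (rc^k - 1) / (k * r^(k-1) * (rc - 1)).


r^(k-1) = 3.3461
rc^k = 5.2255
eta = 0.6005 = 60.0524%

60.0524%


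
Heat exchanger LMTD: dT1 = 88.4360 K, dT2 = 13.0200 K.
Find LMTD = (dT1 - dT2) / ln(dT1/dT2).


dT1/dT2 = 6.7923
ln(dT1/dT2) = 1.9158
LMTD = 75.4160 / 1.9158 = 39.3654 K

39.3654 K


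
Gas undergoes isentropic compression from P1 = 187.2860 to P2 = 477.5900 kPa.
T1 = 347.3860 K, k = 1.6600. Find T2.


(k-1)/k = 0.3976
(P2/P1)^exp = 1.4509
T2 = 347.3860 * 1.4509 = 504.0256 K

504.0256 K


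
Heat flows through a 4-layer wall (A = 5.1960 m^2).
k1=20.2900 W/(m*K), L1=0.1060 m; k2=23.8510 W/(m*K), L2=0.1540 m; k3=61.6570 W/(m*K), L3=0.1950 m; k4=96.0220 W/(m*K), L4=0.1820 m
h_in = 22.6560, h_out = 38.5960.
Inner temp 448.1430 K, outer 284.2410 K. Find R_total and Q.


R_conv_in = 1/(22.6560*5.1960) = 0.0085
R_1 = 0.1060/(20.2900*5.1960) = 0.0010
R_2 = 0.1540/(23.8510*5.1960) = 0.0012
R_3 = 0.1950/(61.6570*5.1960) = 0.0006
R_4 = 0.1820/(96.0220*5.1960) = 0.0004
R_conv_out = 1/(38.5960*5.1960) = 0.0050
R_total = 0.0167 K/W
Q = 163.9020 / 0.0167 = 9812.9421 W

R_total = 0.0167 K/W, Q = 9812.9421 W


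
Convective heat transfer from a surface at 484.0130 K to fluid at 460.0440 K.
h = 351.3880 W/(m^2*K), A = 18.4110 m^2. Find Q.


dT = 23.9690 K
Q = 351.3880 * 18.4110 * 23.9690 = 155065.1557 W

155065.1557 W


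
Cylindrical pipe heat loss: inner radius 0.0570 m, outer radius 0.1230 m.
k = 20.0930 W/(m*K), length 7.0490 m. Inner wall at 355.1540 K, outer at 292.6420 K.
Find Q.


dT = 62.5120 K
ln(ro/ri) = 0.7691
Q = 2*pi*20.0930*7.0490*62.5120 / 0.7691 = 72329.2667 W

72329.2667 W


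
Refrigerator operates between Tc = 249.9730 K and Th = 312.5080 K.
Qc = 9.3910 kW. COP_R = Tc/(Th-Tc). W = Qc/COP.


COP = 249.9730 / 62.5350 = 3.9973
W = 9.3910 / 3.9973 = 2.3493 kW

COP = 3.9973, W = 2.3493 kW


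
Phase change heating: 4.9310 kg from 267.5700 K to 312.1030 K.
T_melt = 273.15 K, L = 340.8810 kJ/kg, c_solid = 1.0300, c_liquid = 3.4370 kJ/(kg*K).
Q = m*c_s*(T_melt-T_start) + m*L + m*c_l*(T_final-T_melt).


Q1 (sensible, solid) = 4.9310 * 1.0300 * 5.5800 = 28.3404 kJ
Q2 (latent) = 4.9310 * 340.8810 = 1680.8842 kJ
Q3 (sensible, liquid) = 4.9310 * 3.4370 * 38.9530 = 660.1695 kJ
Q_total = 2369.3941 kJ

2369.3941 kJ


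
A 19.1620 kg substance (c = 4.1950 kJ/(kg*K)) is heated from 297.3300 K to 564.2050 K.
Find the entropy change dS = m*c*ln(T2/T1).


T2/T1 = 1.8976
ln(T2/T1) = 0.6406
dS = 19.1620 * 4.1950 * 0.6406 = 51.4924 kJ/K

51.4924 kJ/K


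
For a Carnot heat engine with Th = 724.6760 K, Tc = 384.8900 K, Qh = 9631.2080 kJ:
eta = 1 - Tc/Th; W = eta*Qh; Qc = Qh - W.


eta = 1 - 384.8900/724.6760 = 0.4689
W = 0.4689 * 9631.2080 = 4515.8797 kJ
Qc = 9631.2080 - 4515.8797 = 5115.3283 kJ

eta = 46.8880%, W = 4515.8797 kJ, Qc = 5115.3283 kJ


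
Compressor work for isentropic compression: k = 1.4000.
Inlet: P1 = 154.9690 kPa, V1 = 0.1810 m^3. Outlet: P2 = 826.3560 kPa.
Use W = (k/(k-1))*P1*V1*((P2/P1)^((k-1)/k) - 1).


(k-1)/k = 0.2857
(P2/P1)^exp = 1.6132
W = 3.5000 * 154.9690 * 0.1810 * (1.6132 - 1) = 60.2010 kJ

60.2010 kJ


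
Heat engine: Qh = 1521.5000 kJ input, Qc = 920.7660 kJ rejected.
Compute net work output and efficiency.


W = 1521.5000 - 920.7660 = 600.7340 kJ
eta = 600.7340 / 1521.5000 = 0.3948 = 39.4830%

W = 600.7340 kJ, eta = 39.4830%


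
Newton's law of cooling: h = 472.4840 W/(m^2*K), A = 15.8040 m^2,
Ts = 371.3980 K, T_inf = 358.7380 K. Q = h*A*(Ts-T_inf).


dT = 12.6600 K
Q = 472.4840 * 15.8040 * 12.6600 = 94533.9561 W

94533.9561 W


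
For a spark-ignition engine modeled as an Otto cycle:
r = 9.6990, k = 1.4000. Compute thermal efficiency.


r^(k-1) = 2.4814
eta = 1 - 1/2.4814 = 0.5970 = 59.6996%

59.6996%


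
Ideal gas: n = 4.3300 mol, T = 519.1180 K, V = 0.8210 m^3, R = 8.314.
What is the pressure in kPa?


P = nRT/V = 4.3300 * 8.314 * 519.1180 / 0.8210
= 18688.0507 / 0.8210 = 22762.5466 Pa = 22.7625 kPa

22.7625 kPa


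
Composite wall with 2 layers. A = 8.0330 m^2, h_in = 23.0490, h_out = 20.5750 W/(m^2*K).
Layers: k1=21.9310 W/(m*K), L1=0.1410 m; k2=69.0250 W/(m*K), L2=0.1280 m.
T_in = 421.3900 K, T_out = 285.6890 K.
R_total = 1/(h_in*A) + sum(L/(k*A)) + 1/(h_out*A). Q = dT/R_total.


R_conv_in = 1/(23.0490*8.0330) = 0.0054
R_1 = 0.1410/(21.9310*8.0330) = 0.0008
R_2 = 0.1280/(69.0250*8.0330) = 0.0002
R_conv_out = 1/(20.5750*8.0330) = 0.0061
R_total = 0.0125 K/W
Q = 135.7010 / 0.0125 = 10871.2741 W

R_total = 0.0125 K/W, Q = 10871.2741 W


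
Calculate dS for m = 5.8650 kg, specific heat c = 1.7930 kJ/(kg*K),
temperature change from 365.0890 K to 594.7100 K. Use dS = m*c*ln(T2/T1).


T2/T1 = 1.6289
ln(T2/T1) = 0.4879
dS = 5.8650 * 1.7930 * 0.4879 = 5.1311 kJ/K

5.1311 kJ/K


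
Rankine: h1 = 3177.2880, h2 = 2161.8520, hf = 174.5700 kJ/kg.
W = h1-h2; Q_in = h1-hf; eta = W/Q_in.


W = 1015.4360 kJ/kg
Q_in = 3002.7180 kJ/kg
eta = 0.3382 = 33.8172%

eta = 33.8172%


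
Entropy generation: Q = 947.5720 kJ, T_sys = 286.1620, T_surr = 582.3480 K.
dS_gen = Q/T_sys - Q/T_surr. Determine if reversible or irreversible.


dS_sys = 947.5720/286.1620 = 3.3113 kJ/K
dS_surr = -947.5720/582.3480 = -1.6272 kJ/K
dS_gen = 3.3113 - 1.6272 = 1.6842 kJ/K (irreversible)

dS_gen = 1.6842 kJ/K, irreversible


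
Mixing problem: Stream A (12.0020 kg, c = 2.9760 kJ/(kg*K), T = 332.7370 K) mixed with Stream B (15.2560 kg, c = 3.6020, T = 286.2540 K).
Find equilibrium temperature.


num = 27614.9461
den = 90.6701
Tf = 304.5652 K

304.5652 K


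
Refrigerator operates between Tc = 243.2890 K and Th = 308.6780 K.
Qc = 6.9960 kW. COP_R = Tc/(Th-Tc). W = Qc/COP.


COP = 243.2890 / 65.3890 = 3.7206
W = 6.9960 / 3.7206 = 1.8803 kW

COP = 3.7206, W = 1.8803 kW


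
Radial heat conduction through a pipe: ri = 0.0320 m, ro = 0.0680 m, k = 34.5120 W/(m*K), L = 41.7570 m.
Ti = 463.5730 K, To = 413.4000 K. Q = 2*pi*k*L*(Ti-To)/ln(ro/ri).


dT = 50.1730 K
ln(ro/ri) = 0.7538
Q = 2*pi*34.5120*41.7570*50.1730 / 0.7538 = 602711.4864 W

602711.4864 W


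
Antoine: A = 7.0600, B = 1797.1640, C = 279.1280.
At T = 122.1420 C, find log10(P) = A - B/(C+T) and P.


C+T = 401.2700
B/(C+T) = 4.4787
log10(P) = 7.0600 - 4.4787 = 2.5813
P = 10^2.5813 = 381.3378 mmHg

381.3378 mmHg


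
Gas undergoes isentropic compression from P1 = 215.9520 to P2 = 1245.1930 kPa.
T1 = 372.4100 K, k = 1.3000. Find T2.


(k-1)/k = 0.2308
(P2/P1)^exp = 1.4983
T2 = 372.4100 * 1.4983 = 557.9675 K

557.9675 K


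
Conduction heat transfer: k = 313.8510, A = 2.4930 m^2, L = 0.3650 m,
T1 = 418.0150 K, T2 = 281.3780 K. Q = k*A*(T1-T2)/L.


dT = 136.6370 K
Q = 313.8510 * 2.4930 * 136.6370 / 0.3650 = 292901.2660 W

292901.2660 W


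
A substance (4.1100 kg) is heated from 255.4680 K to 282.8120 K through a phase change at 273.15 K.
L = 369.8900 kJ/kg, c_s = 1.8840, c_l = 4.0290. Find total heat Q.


Q1 (sensible, solid) = 4.1100 * 1.8840 * 17.6820 = 136.9160 kJ
Q2 (latent) = 4.1100 * 369.8900 = 1520.2479 kJ
Q3 (sensible, liquid) = 4.1100 * 4.0290 * 9.6620 = 159.9949 kJ
Q_total = 1817.1588 kJ

1817.1588 kJ


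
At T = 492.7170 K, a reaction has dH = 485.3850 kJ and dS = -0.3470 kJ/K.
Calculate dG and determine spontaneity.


T*dS = 492.7170 * -0.3470 = -170.9728 kJ
dG = 485.3850 + 170.9728 = 656.3578 kJ (non-spontaneous)

dG = 656.3578 kJ, non-spontaneous


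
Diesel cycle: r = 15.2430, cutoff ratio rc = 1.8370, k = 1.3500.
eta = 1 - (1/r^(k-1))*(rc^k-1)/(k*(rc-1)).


r^(k-1) = 2.5946
rc^k = 2.2727
eta = 0.5659 = 56.5888%

56.5888%


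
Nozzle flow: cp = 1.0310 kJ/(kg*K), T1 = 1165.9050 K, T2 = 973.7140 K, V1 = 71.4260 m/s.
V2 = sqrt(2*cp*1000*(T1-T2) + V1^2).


dT = 192.1910 K
2*cp*1000*dT = 396297.8420
V1^2 = 5101.6735
V2 = sqrt(401399.5155) = 633.5610 m/s

633.5610 m/s


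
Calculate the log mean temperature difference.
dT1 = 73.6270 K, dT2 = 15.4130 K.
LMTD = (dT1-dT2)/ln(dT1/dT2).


dT1/dT2 = 4.7769
ln(dT1/dT2) = 1.5638
LMTD = 58.2140 / 1.5638 = 37.2260 K

37.2260 K


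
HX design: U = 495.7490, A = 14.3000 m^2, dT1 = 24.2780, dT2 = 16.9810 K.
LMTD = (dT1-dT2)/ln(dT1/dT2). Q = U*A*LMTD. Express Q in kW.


LMTD = 20.4126 K
Q = 495.7490 * 14.3000 * 20.4126 = 144709.1278 W = 144.7091 kW

144.7091 kW


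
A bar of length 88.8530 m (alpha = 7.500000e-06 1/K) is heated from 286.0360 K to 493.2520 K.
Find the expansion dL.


dT = 207.2160 K
dL = 7.500000e-06 * 88.8530 * 207.2160 = 0.138088 m
L_final = 88.991088 m

dL = 0.138088 m


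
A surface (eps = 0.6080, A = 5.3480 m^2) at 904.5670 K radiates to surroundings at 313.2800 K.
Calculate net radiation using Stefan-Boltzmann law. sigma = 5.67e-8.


T^4 = 6.6952e+11
Tsurr^4 = 9.6323e+09
Q = 0.6080 * 5.67e-8 * 5.3480 * 6.5989e+11 = 121659.9004 W

121659.9004 W


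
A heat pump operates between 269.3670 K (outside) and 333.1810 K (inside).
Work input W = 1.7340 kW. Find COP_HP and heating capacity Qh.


COP = 333.1810 / 63.8140 = 5.2211
Qh = 5.2211 * 1.7340 = 9.0534 kW

COP = 5.2211, Qh = 9.0534 kW


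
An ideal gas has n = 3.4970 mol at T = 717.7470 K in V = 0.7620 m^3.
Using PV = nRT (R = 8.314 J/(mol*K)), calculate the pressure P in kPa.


P = nRT/V = 3.4970 * 8.314 * 717.7470 / 0.7620
= 20867.8179 / 0.7620 = 27385.5878 Pa = 27.3856 kPa

27.3856 kPa


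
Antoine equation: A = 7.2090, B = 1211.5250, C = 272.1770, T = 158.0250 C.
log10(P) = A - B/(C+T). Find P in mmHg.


C+T = 430.2020
B/(C+T) = 2.8162
log10(P) = 7.2090 - 2.8162 = 4.3928
P = 10^4.3928 = 24707.1669 mmHg

24707.1669 mmHg


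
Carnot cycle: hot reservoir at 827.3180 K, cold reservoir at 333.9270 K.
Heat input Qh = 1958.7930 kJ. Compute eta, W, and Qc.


eta = 1 - 333.9270/827.3180 = 0.5964
W = 0.5964 * 1958.7930 = 1168.1733 kJ
Qc = 1958.7930 - 1168.1733 = 790.6197 kJ

eta = 59.6374%, W = 1168.1733 kJ, Qc = 790.6197 kJ


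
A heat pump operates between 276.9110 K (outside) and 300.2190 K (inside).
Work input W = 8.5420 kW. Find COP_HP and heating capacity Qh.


COP = 300.2190 / 23.3080 = 12.8805
Qh = 12.8805 * 8.5420 = 110.0253 kW

COP = 12.8805, Qh = 110.0253 kW


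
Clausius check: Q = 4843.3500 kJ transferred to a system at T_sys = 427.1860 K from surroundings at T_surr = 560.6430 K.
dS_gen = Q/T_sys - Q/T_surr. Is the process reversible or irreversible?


dS_sys = 4843.3500/427.1860 = 11.3378 kJ/K
dS_surr = -4843.3500/560.6430 = -8.6389 kJ/K
dS_gen = 11.3378 - 8.6389 = 2.6989 kJ/K (irreversible)

dS_gen = 2.6989 kJ/K, irreversible


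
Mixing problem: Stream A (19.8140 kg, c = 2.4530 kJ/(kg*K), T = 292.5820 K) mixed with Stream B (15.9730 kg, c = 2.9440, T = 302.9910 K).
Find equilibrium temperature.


num = 28468.5840
den = 95.6283
Tf = 297.7006 K

297.7006 K


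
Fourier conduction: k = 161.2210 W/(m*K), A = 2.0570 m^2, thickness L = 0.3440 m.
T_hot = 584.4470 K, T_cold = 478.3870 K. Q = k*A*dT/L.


dT = 106.0600 K
Q = 161.2210 * 2.0570 * 106.0600 / 0.3440 = 102246.6488 W

102246.6488 W


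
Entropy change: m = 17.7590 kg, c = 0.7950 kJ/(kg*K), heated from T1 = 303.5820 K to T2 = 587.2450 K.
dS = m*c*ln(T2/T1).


T2/T1 = 1.9344
ln(T2/T1) = 0.6598
dS = 17.7590 * 0.7950 * 0.6598 = 9.3152 kJ/K

9.3152 kJ/K


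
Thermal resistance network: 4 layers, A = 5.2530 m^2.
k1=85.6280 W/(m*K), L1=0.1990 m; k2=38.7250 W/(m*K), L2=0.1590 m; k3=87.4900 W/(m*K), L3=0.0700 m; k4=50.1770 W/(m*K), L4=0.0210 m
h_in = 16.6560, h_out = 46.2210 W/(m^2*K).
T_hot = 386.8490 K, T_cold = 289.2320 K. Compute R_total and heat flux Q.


R_conv_in = 1/(16.6560*5.2530) = 0.0114
R_1 = 0.1990/(85.6280*5.2530) = 0.0004
R_2 = 0.1590/(38.7250*5.2530) = 0.0008
R_3 = 0.0700/(87.4900*5.2530) = 0.0002
R_4 = 0.0210/(50.1770*5.2530) = 7.9672e-05
R_conv_out = 1/(46.2210*5.2530) = 0.0041
R_total = 0.0170 K/W
Q = 97.6170 / 0.0170 = 5740.8198 W

R_total = 0.0170 K/W, Q = 5740.8198 W


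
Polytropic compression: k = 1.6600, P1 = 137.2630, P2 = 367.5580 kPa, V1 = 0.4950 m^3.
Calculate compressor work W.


(k-1)/k = 0.3976
(P2/P1)^exp = 1.4794
W = 2.5152 * 137.2630 * 0.4950 * (1.4794 - 1) = 81.9215 kJ

81.9215 kJ


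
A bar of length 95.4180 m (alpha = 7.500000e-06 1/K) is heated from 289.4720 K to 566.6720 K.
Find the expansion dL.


dT = 277.2000 K
dL = 7.500000e-06 * 95.4180 * 277.2000 = 0.198374 m
L_final = 95.616374 m

dL = 0.198374 m


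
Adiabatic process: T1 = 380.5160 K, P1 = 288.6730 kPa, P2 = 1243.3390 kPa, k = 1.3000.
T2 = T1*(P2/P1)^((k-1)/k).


(k-1)/k = 0.2308
(P2/P1)^exp = 1.4007
T2 = 380.5160 * 1.4007 = 532.9948 K

532.9948 K


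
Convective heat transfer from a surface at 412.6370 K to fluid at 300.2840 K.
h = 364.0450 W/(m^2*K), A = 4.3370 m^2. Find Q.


dT = 112.3530 K
Q = 364.0450 * 4.3370 * 112.3530 = 177390.0132 W

177390.0132 W


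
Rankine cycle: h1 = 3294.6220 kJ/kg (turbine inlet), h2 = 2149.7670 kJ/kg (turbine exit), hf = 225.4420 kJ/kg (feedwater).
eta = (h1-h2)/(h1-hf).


W = 1144.8550 kJ/kg
Q_in = 3069.1800 kJ/kg
eta = 0.3730 = 37.3017%

eta = 37.3017%


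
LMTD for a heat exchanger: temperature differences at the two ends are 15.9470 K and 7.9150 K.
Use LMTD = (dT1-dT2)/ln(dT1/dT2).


dT1/dT2 = 2.0148
ln(dT1/dT2) = 0.7005
LMTD = 8.0320 / 0.7005 = 11.4659 K

11.4659 K


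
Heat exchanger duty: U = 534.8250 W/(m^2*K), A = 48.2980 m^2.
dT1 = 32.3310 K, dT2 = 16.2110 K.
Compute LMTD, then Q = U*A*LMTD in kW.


LMTD = 23.3509 K
Q = 534.8250 * 48.2980 * 23.3509 = 603177.3839 W = 603.1774 kW

603.1774 kW


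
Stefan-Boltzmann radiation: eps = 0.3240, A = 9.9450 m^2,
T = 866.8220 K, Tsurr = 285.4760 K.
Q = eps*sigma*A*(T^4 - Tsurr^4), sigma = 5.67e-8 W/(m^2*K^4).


T^4 = 5.6457e+11
Tsurr^4 = 6.6417e+09
Q = 0.3240 * 5.67e-8 * 9.9450 * 5.5793e+11 = 101932.6193 W

101932.6193 W


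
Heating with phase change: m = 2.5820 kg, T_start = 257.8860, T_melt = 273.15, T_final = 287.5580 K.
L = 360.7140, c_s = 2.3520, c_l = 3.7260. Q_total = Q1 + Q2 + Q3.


Q1 (sensible, solid) = 2.5820 * 2.3520 * 15.2640 = 92.6962 kJ
Q2 (latent) = 2.5820 * 360.7140 = 931.3635 kJ
Q3 (sensible, liquid) = 2.5820 * 3.7260 * 14.4080 = 138.6126 kJ
Q_total = 1162.6724 kJ

1162.6724 kJ


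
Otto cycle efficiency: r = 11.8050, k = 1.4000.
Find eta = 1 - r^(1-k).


r^(k-1) = 2.6843
eta = 1 - 1/2.6843 = 0.6275 = 62.7459%

62.7459%


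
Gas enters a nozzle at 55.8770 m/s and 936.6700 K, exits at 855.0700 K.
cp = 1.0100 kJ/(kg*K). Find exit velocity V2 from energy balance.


dT = 81.6000 K
2*cp*1000*dT = 164832.0000
V1^2 = 3122.2391
V2 = sqrt(167954.2391) = 409.8222 m/s

409.8222 m/s


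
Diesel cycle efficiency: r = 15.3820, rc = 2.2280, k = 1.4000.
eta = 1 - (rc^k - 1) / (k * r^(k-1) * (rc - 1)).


r^(k-1) = 2.9840
rc^k = 3.0696
eta = 0.5966 = 59.6583%

59.6583%


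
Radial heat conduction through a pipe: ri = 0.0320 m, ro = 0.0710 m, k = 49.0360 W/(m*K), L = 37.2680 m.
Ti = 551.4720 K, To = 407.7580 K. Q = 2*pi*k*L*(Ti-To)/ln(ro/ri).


dT = 143.7140 K
ln(ro/ri) = 0.7969
Q = 2*pi*49.0360*37.2680*143.7140 / 0.7969 = 2070628.9305 W

2070628.9305 W


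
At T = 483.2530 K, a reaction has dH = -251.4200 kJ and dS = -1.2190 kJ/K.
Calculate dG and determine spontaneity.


T*dS = 483.2530 * -1.2190 = -589.0854 kJ
dG = -251.4200 + 589.0854 = 337.6654 kJ (non-spontaneous)

dG = 337.6654 kJ, non-spontaneous


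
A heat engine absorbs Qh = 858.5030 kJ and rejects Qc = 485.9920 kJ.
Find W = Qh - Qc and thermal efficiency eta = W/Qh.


W = 858.5030 - 485.9920 = 372.5110 kJ
eta = 372.5110 / 858.5030 = 0.4339 = 43.3908%

W = 372.5110 kJ, eta = 43.3908%


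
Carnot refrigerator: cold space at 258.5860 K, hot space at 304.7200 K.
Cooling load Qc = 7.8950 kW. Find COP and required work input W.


COP = 258.5860 / 46.1340 = 5.6051
W = 7.8950 / 5.6051 = 1.4085 kW

COP = 5.6051, W = 1.4085 kW


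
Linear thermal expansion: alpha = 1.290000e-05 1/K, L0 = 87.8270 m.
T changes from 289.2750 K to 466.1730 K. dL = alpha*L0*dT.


dT = 176.8980 K
dL = 1.290000e-05 * 87.8270 * 176.8980 = 0.200420 m
L_final = 88.027420 m

dL = 0.200420 m


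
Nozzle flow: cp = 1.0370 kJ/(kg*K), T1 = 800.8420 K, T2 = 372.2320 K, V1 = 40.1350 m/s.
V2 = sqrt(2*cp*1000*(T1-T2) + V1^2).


dT = 428.6100 K
2*cp*1000*dT = 888937.1400
V1^2 = 1610.8182
V2 = sqrt(890547.9582) = 943.6885 m/s

943.6885 m/s


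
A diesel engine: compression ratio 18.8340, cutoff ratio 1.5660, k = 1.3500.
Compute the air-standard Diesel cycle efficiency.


r^(k-1) = 2.7940
rc^k = 1.8322
eta = 0.6102 = 61.0203%

61.0203%


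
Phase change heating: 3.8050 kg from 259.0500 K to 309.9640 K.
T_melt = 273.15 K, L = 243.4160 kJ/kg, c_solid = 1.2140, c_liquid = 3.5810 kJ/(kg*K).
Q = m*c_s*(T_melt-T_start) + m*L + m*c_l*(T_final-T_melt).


Q1 (sensible, solid) = 3.8050 * 1.2140 * 14.1000 = 65.1317 kJ
Q2 (latent) = 3.8050 * 243.4160 = 926.1979 kJ
Q3 (sensible, liquid) = 3.8050 * 3.5810 * 36.8140 = 501.6167 kJ
Q_total = 1492.9463 kJ

1492.9463 kJ


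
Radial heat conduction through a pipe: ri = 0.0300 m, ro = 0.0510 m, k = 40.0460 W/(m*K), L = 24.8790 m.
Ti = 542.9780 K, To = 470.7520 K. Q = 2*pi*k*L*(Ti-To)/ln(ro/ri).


dT = 72.2260 K
ln(ro/ri) = 0.5306
Q = 2*pi*40.0460*24.8790*72.2260 / 0.5306 = 852069.7093 W

852069.7093 W


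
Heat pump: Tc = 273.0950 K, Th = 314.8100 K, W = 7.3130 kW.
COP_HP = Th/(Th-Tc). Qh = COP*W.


COP = 314.8100 / 41.7150 = 7.5467
Qh = 7.5467 * 7.3130 = 55.1889 kW

COP = 7.5467, Qh = 55.1889 kW


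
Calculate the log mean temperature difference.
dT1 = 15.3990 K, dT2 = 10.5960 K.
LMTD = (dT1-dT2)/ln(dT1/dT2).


dT1/dT2 = 1.4533
ln(dT1/dT2) = 0.3738
LMTD = 4.8030 / 0.3738 = 12.8482 K

12.8482 K


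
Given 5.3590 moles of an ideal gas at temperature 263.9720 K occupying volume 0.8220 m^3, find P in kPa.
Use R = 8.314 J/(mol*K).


P = nRT/V = 5.3590 * 8.314 * 263.9720 / 0.8220
= 11761.2001 / 0.8220 = 14308.0294 Pa = 14.3080 kPa

14.3080 kPa


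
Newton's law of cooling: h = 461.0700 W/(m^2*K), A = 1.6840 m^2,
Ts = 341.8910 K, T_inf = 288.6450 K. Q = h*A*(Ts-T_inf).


dT = 53.2460 K
Q = 461.0700 * 1.6840 * 53.2460 = 41342.4243 W

41342.4243 W


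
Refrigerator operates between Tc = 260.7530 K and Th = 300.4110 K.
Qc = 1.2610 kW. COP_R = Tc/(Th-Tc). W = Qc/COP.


COP = 260.7530 / 39.6580 = 6.5750
W = 1.2610 / 6.5750 = 0.1918 kW

COP = 6.5750, W = 0.1918 kW


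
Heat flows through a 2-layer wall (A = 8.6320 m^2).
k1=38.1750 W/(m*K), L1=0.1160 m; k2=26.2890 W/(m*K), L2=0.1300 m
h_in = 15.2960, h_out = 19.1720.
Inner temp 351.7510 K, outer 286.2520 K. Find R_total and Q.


R_conv_in = 1/(15.2960*8.6320) = 0.0076
R_1 = 0.1160/(38.1750*8.6320) = 0.0004
R_2 = 0.1300/(26.2890*8.6320) = 0.0006
R_conv_out = 1/(19.1720*8.6320) = 0.0060
R_total = 0.0145 K/W
Q = 65.4990 / 0.0145 = 4504.3737 W

R_total = 0.0145 K/W, Q = 4504.3737 W


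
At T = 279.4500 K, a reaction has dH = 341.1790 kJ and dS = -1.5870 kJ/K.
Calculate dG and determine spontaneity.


T*dS = 279.4500 * -1.5870 = -443.4871 kJ
dG = 341.1790 + 443.4871 = 784.6662 kJ (non-spontaneous)

dG = 784.6662 kJ, non-spontaneous


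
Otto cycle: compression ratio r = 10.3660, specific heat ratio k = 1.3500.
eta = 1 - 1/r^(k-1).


r^(k-1) = 2.2671
eta = 1 - 1/2.2671 = 0.5589 = 55.8901%

55.8901%


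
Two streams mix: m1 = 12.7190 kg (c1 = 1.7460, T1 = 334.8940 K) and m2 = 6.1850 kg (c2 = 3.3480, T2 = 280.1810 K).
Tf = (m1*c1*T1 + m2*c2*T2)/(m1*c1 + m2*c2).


num = 13238.9307
den = 42.9148
Tf = 308.4937 K

308.4937 K


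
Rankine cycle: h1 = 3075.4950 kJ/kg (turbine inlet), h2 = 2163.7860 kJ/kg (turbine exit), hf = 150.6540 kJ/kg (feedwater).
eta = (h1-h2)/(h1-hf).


W = 911.7090 kJ/kg
Q_in = 2924.8410 kJ/kg
eta = 0.3117 = 31.1712%

eta = 31.1712%


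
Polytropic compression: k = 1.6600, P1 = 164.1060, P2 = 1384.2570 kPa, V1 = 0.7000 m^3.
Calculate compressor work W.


(k-1)/k = 0.3976
(P2/P1)^exp = 2.3346
W = 2.5152 * 164.1060 * 0.7000 * (2.3346 - 1) = 385.5896 kJ

385.5896 kJ


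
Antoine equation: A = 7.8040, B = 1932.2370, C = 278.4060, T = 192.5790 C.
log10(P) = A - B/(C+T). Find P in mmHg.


C+T = 470.9850
B/(C+T) = 4.1025
log10(P) = 7.8040 - 4.1025 = 3.7015
P = 10^3.7015 = 5028.6954 mmHg

5028.6954 mmHg


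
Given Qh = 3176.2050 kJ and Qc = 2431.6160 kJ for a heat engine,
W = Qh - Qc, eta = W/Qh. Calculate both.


W = 3176.2050 - 2431.6160 = 744.5890 kJ
eta = 744.5890 / 3176.2050 = 0.2344 = 23.4427%

W = 744.5890 kJ, eta = 23.4427%


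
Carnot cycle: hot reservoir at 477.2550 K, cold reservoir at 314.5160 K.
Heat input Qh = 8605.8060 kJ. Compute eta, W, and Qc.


eta = 1 - 314.5160/477.2550 = 0.3410
W = 0.3410 * 8605.8060 = 2934.4905 kJ
Qc = 8605.8060 - 2934.4905 = 5671.3155 kJ

eta = 34.0990%, W = 2934.4905 kJ, Qc = 5671.3155 kJ


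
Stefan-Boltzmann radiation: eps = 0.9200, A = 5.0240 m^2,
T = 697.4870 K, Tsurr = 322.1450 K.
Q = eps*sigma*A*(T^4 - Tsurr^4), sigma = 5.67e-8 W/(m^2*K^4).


T^4 = 2.3667e+11
Tsurr^4 = 1.0770e+10
Q = 0.9200 * 5.67e-8 * 5.0240 * 2.2590e+11 = 59202.2960 W

59202.2960 W


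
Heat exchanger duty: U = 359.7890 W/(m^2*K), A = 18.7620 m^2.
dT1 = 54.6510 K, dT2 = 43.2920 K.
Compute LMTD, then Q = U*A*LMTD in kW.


LMTD = 48.7511 K
Q = 359.7890 * 18.7620 * 48.7511 = 329087.8434 W = 329.0878 kW

329.0878 kW


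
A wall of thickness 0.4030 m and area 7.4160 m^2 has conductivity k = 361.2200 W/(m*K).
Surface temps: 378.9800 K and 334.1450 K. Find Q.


dT = 44.8350 K
Q = 361.2200 * 7.4160 * 44.8350 / 0.4030 = 298025.6456 W

298025.6456 W


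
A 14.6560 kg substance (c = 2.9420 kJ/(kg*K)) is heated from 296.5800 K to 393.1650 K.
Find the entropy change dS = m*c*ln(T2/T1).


T2/T1 = 1.3257
ln(T2/T1) = 0.2819
dS = 14.6560 * 2.9420 * 0.2819 = 12.1555 kJ/K

12.1555 kJ/K


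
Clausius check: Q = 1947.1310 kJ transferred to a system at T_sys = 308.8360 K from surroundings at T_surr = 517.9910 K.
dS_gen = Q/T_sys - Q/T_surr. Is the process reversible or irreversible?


dS_sys = 1947.1310/308.8360 = 6.3047 kJ/K
dS_surr = -1947.1310/517.9910 = -3.7590 kJ/K
dS_gen = 6.3047 - 3.7590 = 2.5457 kJ/K (irreversible)

dS_gen = 2.5457 kJ/K, irreversible


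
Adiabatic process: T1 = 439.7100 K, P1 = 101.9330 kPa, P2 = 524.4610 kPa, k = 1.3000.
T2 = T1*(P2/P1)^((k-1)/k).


(k-1)/k = 0.2308
(P2/P1)^exp = 1.4594
T2 = 439.7100 * 1.4594 = 641.7047 K

641.7047 K


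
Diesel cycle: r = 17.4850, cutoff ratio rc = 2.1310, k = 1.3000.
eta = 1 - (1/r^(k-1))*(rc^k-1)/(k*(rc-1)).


r^(k-1) = 2.3594
rc^k = 2.6740
eta = 0.5174 = 51.7447%

51.7447%


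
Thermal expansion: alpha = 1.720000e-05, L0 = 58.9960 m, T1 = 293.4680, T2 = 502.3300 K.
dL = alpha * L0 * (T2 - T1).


dT = 208.8620 K
dL = 1.720000e-05 * 58.9960 * 208.8620 = 0.211939 m
L_final = 59.207939 m

dL = 0.211939 m


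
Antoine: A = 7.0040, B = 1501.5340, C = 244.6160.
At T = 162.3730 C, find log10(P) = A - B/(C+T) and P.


C+T = 406.9890
B/(C+T) = 3.6894
log10(P) = 7.0040 - 3.6894 = 3.3146
P = 10^3.3146 = 2063.6097 mmHg

2063.6097 mmHg


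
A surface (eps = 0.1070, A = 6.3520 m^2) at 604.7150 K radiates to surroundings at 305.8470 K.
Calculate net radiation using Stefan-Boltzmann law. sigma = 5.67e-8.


T^4 = 1.3372e+11
Tsurr^4 = 8.7502e+09
Q = 0.1070 * 5.67e-8 * 6.3520 * 1.2497e+11 = 4816.0339 W

4816.0339 W


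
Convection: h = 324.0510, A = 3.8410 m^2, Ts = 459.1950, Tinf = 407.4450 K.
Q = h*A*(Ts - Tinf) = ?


dT = 51.7500 K
Q = 324.0510 * 3.8410 * 51.7500 = 64412.1844 W

64412.1844 W


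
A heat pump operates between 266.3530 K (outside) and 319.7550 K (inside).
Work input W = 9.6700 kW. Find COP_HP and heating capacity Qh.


COP = 319.7550 / 53.4020 = 5.9877
Qh = 5.9877 * 9.6700 = 57.9010 kW

COP = 5.9877, Qh = 57.9010 kW


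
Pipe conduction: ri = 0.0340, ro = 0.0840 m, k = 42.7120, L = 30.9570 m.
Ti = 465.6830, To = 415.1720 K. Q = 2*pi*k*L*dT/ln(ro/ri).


dT = 50.5110 K
ln(ro/ri) = 0.9045
Q = 2*pi*42.7120*30.9570*50.5110 / 0.9045 = 463966.9381 W

463966.9381 W


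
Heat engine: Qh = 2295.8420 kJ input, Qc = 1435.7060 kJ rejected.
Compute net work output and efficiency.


W = 2295.8420 - 1435.7060 = 860.1360 kJ
eta = 860.1360 / 2295.8420 = 0.3746 = 37.4649%

W = 860.1360 kJ, eta = 37.4649%


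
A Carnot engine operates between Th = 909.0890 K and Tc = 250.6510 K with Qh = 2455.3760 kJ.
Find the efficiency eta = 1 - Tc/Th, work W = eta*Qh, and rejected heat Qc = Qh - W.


eta = 1 - 250.6510/909.0890 = 0.7243
W = 0.7243 * 2455.3760 = 1778.3879 kJ
Qc = 2455.3760 - 1778.3879 = 676.9881 kJ

eta = 72.4283%, W = 1778.3879 kJ, Qc = 676.9881 kJ


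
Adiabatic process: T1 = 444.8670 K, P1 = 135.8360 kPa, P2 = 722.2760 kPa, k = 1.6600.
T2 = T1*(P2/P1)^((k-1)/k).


(k-1)/k = 0.3976
(P2/P1)^exp = 1.9432
T2 = 444.8670 * 1.9432 = 864.4838 K

864.4838 K


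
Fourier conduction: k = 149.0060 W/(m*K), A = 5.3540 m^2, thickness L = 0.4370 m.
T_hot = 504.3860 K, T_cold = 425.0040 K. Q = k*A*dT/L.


dT = 79.3820 K
Q = 149.0060 * 5.3540 * 79.3820 / 0.4370 = 144918.1305 W

144918.1305 W


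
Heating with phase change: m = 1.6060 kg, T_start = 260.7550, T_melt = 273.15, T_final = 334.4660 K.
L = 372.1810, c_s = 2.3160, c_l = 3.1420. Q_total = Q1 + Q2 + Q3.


Q1 (sensible, solid) = 1.6060 * 2.3160 * 12.3950 = 46.1032 kJ
Q2 (latent) = 1.6060 * 372.1810 = 597.7227 kJ
Q3 (sensible, liquid) = 1.6060 * 3.1420 * 61.3160 = 309.4037 kJ
Q_total = 953.2296 kJ

953.2296 kJ


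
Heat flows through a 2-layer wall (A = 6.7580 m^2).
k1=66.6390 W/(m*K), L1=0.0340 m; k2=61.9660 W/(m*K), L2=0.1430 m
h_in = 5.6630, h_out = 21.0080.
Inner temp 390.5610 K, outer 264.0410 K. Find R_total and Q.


R_conv_in = 1/(5.6630*6.7580) = 0.0261
R_1 = 0.0340/(66.6390*6.7580) = 7.5497e-05
R_2 = 0.1430/(61.9660*6.7580) = 0.0003
R_conv_out = 1/(21.0080*6.7580) = 0.0070
R_total = 0.0336 K/W
Q = 126.5200 / 0.0336 = 3766.5562 W

R_total = 0.0336 K/W, Q = 3766.5562 W


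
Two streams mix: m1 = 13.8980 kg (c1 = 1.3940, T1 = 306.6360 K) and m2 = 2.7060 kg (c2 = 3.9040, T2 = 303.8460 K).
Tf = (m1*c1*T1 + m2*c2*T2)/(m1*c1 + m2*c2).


num = 9150.6054
den = 29.9380
Tf = 305.6515 K

305.6515 K


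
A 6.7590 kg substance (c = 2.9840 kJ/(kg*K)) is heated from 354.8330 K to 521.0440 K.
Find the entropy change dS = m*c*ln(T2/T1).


T2/T1 = 1.4684
ln(T2/T1) = 0.3842
dS = 6.7590 * 2.9840 * 0.3842 = 7.7486 kJ/K

7.7486 kJ/K


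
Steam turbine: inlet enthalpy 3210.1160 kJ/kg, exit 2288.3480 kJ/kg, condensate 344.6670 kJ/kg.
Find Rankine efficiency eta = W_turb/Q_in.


W = 921.7680 kJ/kg
Q_in = 2865.4490 kJ/kg
eta = 0.3217 = 32.1684%

eta = 32.1684%


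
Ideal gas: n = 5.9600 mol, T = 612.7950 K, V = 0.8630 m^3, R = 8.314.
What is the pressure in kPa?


P = nRT/V = 5.9600 * 8.314 * 612.7950 / 0.8630
= 30364.8747 / 0.8630 = 35185.2545 Pa = 35.1853 kPa

35.1853 kPa


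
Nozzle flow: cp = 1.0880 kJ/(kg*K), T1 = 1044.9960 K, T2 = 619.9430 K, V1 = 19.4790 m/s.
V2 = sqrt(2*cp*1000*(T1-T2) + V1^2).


dT = 425.0530 K
2*cp*1000*dT = 924915.3280
V1^2 = 379.4314
V2 = sqrt(925294.7594) = 961.9224 m/s

961.9224 m/s


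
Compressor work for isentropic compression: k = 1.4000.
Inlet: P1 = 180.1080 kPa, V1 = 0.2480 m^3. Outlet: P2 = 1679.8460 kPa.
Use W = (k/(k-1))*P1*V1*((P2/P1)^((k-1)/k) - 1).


(k-1)/k = 0.2857
(P2/P1)^exp = 1.8926
W = 3.5000 * 180.1080 * 0.2480 * (1.8926 - 1) = 139.5494 kJ

139.5494 kJ


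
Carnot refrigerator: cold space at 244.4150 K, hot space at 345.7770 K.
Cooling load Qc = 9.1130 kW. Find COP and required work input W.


COP = 244.4150 / 101.3620 = 2.4113
W = 9.1130 / 2.4113 = 3.7793 kW

COP = 2.4113, W = 3.7793 kW


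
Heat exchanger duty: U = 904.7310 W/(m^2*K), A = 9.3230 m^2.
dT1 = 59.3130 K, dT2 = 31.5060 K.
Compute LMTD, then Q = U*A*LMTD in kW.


LMTD = 43.9532 K
Q = 904.7310 * 9.3230 * 43.9532 = 370736.5765 W = 370.7366 kW

370.7366 kW


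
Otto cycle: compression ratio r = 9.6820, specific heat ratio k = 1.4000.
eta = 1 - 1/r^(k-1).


r^(k-1) = 2.4796
eta = 1 - 1/2.4796 = 0.5967 = 59.6713%

59.6713%


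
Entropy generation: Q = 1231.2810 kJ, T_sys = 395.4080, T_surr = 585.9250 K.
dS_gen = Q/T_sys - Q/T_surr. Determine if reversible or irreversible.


dS_sys = 1231.2810/395.4080 = 3.1140 kJ/K
dS_surr = -1231.2810/585.9250 = -2.1014 kJ/K
dS_gen = 3.1140 - 2.1014 = 1.0125 kJ/K (irreversible)

dS_gen = 1.0125 kJ/K, irreversible


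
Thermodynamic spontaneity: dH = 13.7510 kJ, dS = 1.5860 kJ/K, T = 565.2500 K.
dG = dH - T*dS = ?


T*dS = 565.2500 * 1.5860 = 896.4865 kJ
dG = 13.7510 - 896.4865 = -882.7355 kJ (spontaneous)

dG = -882.7355 kJ, spontaneous


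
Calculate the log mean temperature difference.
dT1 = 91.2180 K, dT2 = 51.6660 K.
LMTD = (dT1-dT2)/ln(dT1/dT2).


dT1/dT2 = 1.7655
ln(dT1/dT2) = 0.5685
LMTD = 39.5520 / 0.5685 = 69.5784 K

69.5784 K


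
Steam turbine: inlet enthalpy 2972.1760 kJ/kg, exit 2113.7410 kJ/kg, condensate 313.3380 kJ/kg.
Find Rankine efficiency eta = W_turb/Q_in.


W = 858.4350 kJ/kg
Q_in = 2658.8380 kJ/kg
eta = 0.3229 = 32.2861%

eta = 32.2861%


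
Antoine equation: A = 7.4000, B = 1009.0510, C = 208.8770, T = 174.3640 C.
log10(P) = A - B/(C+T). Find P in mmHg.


C+T = 383.2410
B/(C+T) = 2.6329
log10(P) = 7.4000 - 2.6329 = 4.7671
P = 10^4.7671 = 58486.9330 mmHg

58486.9330 mmHg


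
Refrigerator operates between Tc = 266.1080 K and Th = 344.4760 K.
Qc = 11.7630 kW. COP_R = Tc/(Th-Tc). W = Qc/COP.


COP = 266.1080 / 78.3680 = 3.3956
W = 11.7630 / 3.3956 = 3.4642 kW

COP = 3.3956, W = 3.4642 kW


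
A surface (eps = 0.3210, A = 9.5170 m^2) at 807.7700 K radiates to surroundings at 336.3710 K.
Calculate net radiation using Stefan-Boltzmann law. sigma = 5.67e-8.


T^4 = 4.2575e+11
Tsurr^4 = 1.2802e+10
Q = 0.3210 * 5.67e-8 * 9.5170 * 4.1294e+11 = 71528.6034 W

71528.6034 W


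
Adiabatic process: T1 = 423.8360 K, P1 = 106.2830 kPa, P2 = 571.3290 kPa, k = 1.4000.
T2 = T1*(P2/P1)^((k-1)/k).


(k-1)/k = 0.2857
(P2/P1)^exp = 1.6169
T2 = 423.8360 * 1.6169 = 685.3146 K

685.3146 K


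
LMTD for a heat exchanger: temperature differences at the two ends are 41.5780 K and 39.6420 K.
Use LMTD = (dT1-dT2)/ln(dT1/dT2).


dT1/dT2 = 1.0488
ln(dT1/dT2) = 0.0477
LMTD = 1.9360 / 0.0477 = 40.6023 K

40.6023 K


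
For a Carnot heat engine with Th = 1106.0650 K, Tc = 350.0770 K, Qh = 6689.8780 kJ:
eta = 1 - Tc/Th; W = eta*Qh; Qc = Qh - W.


eta = 1 - 350.0770/1106.0650 = 0.6835
W = 0.6835 * 6689.8780 = 4572.4867 kJ
Qc = 6689.8780 - 4572.4867 = 2117.3913 kJ

eta = 68.3493%, W = 4572.4867 kJ, Qc = 2117.3913 kJ


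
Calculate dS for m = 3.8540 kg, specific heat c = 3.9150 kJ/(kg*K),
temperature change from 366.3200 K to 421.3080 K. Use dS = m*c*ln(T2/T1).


T2/T1 = 1.1501
ln(T2/T1) = 0.1399
dS = 3.8540 * 3.9150 * 0.1399 = 2.1102 kJ/K

2.1102 kJ/K


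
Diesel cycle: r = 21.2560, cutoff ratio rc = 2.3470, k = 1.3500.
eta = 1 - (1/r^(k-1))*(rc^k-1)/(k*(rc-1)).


r^(k-1) = 2.9149
rc^k = 3.1637
eta = 0.5918 = 59.1800%

59.1800%


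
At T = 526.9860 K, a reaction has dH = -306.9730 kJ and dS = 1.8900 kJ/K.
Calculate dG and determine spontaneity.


T*dS = 526.9860 * 1.8900 = 996.0035 kJ
dG = -306.9730 - 996.0035 = -1302.9765 kJ (spontaneous)

dG = -1302.9765 kJ, spontaneous


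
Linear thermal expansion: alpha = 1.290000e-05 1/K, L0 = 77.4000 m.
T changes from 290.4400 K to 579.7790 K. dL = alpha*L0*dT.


dT = 289.3390 K
dL = 1.290000e-05 * 77.4000 * 289.3390 = 0.288893 m
L_final = 77.688893 m

dL = 0.288893 m


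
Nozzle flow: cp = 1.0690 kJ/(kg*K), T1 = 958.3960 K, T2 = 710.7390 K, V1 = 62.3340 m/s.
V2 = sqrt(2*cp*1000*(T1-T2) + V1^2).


dT = 247.6570 K
2*cp*1000*dT = 529490.6660
V1^2 = 3885.5276
V2 = sqrt(533376.1936) = 730.3261 m/s

730.3261 m/s


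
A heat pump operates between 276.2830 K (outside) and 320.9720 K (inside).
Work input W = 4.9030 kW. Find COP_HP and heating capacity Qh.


COP = 320.9720 / 44.6890 = 7.1823
Qh = 7.1823 * 4.9030 = 35.2151 kW

COP = 7.1823, Qh = 35.2151 kW


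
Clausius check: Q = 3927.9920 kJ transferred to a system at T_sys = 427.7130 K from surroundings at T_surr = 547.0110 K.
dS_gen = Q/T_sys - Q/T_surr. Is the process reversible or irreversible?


dS_sys = 3927.9920/427.7130 = 9.1837 kJ/K
dS_surr = -3927.9920/547.0110 = -7.1808 kJ/K
dS_gen = 9.1837 - 7.1808 = 2.0029 kJ/K (irreversible)

dS_gen = 2.0029 kJ/K, irreversible


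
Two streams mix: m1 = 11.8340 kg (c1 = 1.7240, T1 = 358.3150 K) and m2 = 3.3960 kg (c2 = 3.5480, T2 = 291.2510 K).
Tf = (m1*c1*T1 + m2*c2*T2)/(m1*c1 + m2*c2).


num = 10819.5623
den = 32.4508
Tf = 333.4141 K

333.4141 K


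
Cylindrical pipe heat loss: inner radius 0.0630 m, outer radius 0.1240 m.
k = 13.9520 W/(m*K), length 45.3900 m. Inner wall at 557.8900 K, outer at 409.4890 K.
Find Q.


dT = 148.4010 K
ln(ro/ri) = 0.6771
Q = 2*pi*13.9520*45.3900*148.4010 / 0.6771 = 872028.1217 W

872028.1217 W


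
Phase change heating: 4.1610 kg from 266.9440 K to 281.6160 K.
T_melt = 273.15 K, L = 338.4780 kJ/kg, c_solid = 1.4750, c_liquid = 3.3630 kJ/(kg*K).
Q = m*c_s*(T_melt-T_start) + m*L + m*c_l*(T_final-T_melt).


Q1 (sensible, solid) = 4.1610 * 1.4750 * 6.2060 = 38.0892 kJ
Q2 (latent) = 4.1610 * 338.4780 = 1408.4070 kJ
Q3 (sensible, liquid) = 4.1610 * 3.3630 * 8.4660 = 118.4685 kJ
Q_total = 1564.9646 kJ

1564.9646 kJ


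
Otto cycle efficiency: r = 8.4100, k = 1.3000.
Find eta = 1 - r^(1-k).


r^(k-1) = 1.8943
eta = 1 - 1/1.8943 = 0.4721 = 47.2088%

47.2088%


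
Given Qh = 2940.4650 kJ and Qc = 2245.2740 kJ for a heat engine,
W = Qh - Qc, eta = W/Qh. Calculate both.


W = 2940.4650 - 2245.2740 = 695.1910 kJ
eta = 695.1910 / 2940.4650 = 0.2364 = 23.6422%

W = 695.1910 kJ, eta = 23.6422%


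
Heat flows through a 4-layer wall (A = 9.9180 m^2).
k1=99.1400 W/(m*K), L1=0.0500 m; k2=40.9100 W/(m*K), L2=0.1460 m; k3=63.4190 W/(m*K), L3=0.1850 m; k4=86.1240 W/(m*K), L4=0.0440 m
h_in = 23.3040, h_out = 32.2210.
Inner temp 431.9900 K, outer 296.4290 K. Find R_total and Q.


R_conv_in = 1/(23.3040*9.9180) = 0.0043
R_1 = 0.0500/(99.1400*9.9180) = 5.0851e-05
R_2 = 0.1460/(40.9100*9.9180) = 0.0004
R_3 = 0.1850/(63.4190*9.9180) = 0.0003
R_4 = 0.0440/(86.1240*9.9180) = 5.1512e-05
R_conv_out = 1/(32.2210*9.9180) = 0.0031
R_total = 0.0082 K/W
Q = 135.5610 / 0.0082 = 16507.4128 W

R_total = 0.0082 K/W, Q = 16507.4128 W


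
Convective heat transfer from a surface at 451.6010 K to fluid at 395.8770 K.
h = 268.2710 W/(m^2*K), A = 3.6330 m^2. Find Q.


dT = 55.7240 K
Q = 268.2710 * 3.6330 * 55.7240 = 54310.2009 W

54310.2009 W


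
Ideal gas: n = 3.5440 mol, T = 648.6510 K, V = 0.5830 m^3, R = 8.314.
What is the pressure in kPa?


P = nRT/V = 3.5440 * 8.314 * 648.6510 / 0.5830
= 19112.3824 / 0.5830 = 32782.8171 Pa = 32.7828 kPa

32.7828 kPa


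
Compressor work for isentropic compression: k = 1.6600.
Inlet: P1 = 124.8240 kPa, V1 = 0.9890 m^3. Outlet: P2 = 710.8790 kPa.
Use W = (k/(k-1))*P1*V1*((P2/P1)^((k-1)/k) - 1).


(k-1)/k = 0.3976
(P2/P1)^exp = 1.9970
W = 2.5152 * 124.8240 * 0.9890 * (1.9970 - 1) = 309.5670 kJ

309.5670 kJ


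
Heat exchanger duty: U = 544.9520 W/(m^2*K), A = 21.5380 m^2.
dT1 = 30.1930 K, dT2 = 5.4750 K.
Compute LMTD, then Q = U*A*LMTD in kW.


LMTD = 14.4768 K
Q = 544.9520 * 21.5380 * 14.4768 = 169917.1199 W = 169.9171 kW

169.9171 kW


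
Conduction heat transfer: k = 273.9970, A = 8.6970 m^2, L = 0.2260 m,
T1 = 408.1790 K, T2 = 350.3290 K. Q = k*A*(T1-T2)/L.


dT = 57.8500 K
Q = 273.9970 * 8.6970 * 57.8500 / 0.2260 = 609972.4245 W

609972.4245 W


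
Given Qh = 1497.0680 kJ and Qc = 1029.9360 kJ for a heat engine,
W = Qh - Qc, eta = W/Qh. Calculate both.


W = 1497.0680 - 1029.9360 = 467.1320 kJ
eta = 467.1320 / 1497.0680 = 0.3120 = 31.2031%

W = 467.1320 kJ, eta = 31.2031%


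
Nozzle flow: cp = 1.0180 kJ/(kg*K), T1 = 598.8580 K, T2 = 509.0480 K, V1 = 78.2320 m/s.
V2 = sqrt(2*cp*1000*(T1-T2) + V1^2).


dT = 89.8100 K
2*cp*1000*dT = 182853.1600
V1^2 = 6120.2458
V2 = sqrt(188973.4058) = 434.7107 m/s

434.7107 m/s


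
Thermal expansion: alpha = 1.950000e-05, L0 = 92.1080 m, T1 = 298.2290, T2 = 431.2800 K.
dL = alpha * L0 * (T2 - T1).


dT = 133.0510 K
dL = 1.950000e-05 * 92.1080 * 133.0510 = 0.238974 m
L_final = 92.346974 m

dL = 0.238974 m


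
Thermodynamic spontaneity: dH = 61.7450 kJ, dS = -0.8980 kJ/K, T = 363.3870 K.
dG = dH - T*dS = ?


T*dS = 363.3870 * -0.8980 = -326.3215 kJ
dG = 61.7450 + 326.3215 = 388.0665 kJ (non-spontaneous)

dG = 388.0665 kJ, non-spontaneous


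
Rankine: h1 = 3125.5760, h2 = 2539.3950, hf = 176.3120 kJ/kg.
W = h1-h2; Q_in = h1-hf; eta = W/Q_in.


W = 586.1810 kJ/kg
Q_in = 2949.2640 kJ/kg
eta = 0.1988 = 19.8755%

eta = 19.8755%


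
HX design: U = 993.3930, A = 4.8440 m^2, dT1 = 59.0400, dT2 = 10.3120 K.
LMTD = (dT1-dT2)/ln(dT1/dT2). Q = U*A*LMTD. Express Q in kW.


LMTD = 27.9258 K
Q = 993.3930 * 4.8440 * 27.9258 = 134379.0457 W = 134.3790 kW

134.3790 kW


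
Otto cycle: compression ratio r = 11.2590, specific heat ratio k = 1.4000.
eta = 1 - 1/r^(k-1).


r^(k-1) = 2.6339
eta = 1 - 1/2.6339 = 0.6203 = 62.0335%

62.0335%


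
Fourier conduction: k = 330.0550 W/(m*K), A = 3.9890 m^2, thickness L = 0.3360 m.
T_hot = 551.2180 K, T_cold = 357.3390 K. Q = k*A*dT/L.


dT = 193.8790 K
Q = 330.0550 * 3.9890 * 193.8790 / 0.3360 = 759699.5099 W

759699.5099 W


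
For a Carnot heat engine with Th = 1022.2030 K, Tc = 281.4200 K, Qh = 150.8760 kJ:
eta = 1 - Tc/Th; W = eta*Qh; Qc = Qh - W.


eta = 1 - 281.4200/1022.2030 = 0.7247
W = 0.7247 * 150.8760 = 109.3387 kJ
Qc = 150.8760 - 109.3387 = 41.5373 kJ

eta = 72.4693%, W = 109.3387 kJ, Qc = 41.5373 kJ


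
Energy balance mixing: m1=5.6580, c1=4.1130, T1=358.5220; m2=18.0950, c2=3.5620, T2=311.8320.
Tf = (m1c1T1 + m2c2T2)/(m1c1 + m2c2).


num = 28442.2337
den = 87.7257
Tf = 324.2176 K

324.2176 K


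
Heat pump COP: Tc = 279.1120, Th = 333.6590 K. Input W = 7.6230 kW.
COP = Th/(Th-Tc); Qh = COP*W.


COP = 333.6590 / 54.5470 = 6.1169
Qh = 6.1169 * 7.6230 = 46.6292 kW

COP = 6.1169, Qh = 46.6292 kW


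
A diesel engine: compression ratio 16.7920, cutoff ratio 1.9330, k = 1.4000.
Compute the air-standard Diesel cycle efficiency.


r^(k-1) = 3.0906
rc^k = 2.5161
eta = 0.6244 = 62.4447%

62.4447%


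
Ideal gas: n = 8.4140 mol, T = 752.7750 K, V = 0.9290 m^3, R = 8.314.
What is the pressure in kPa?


P = nRT/V = 8.4140 * 8.314 * 752.7750 / 0.9290
= 52659.6193 / 0.9290 = 56684.1974 Pa = 56.6842 kPa

56.6842 kPa


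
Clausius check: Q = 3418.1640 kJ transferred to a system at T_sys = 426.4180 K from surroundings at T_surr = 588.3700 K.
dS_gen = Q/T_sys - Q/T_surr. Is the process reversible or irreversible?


dS_sys = 3418.1640/426.4180 = 8.0160 kJ/K
dS_surr = -3418.1640/588.3700 = -5.8095 kJ/K
dS_gen = 8.0160 - 5.8095 = 2.2064 kJ/K (irreversible)

dS_gen = 2.2064 kJ/K, irreversible


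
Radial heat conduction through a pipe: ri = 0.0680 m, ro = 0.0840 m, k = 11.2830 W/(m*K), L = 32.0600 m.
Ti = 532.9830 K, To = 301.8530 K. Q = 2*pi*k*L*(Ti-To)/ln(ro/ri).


dT = 231.1300 K
ln(ro/ri) = 0.2113
Q = 2*pi*11.2830*32.0600*231.1300 / 0.2113 = 2486028.5196 W

2486028.5196 W


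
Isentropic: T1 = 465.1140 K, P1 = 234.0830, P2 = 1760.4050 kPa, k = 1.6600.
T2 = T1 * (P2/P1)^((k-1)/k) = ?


(k-1)/k = 0.3976
(P2/P1)^exp = 2.2304
T2 = 465.1140 * 2.2304 = 1037.3972 K

1037.3972 K


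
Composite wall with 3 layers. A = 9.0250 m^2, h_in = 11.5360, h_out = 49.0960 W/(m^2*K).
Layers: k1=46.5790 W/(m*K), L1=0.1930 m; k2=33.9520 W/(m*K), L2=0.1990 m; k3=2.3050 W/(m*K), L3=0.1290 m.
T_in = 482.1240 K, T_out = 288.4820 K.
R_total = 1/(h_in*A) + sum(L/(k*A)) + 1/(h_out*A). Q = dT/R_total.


R_conv_in = 1/(11.5360*9.0250) = 0.0096
R_1 = 0.1930/(46.5790*9.0250) = 0.0005
R_2 = 0.1990/(33.9520*9.0250) = 0.0006
R_3 = 0.1290/(2.3050*9.0250) = 0.0062
R_conv_out = 1/(49.0960*9.0250) = 0.0023
R_total = 0.0192 K/W
Q = 193.6420 / 0.0192 = 10100.4766 W

R_total = 0.0192 K/W, Q = 10100.4766 W
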